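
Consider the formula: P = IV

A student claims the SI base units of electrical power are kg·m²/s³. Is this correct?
Units of each symbol in P = IV:
  I (current): A
  V (voltage, in volts): kg·m²/(s³·A)

Multiplying the contributions: [A] · [kg·m²/(s³·A)]
Adding exponents of each base unit: kg: 1, m: 2, s: -3
SI base units of electrical power: kg·m²/s³

The claimed units kg·m²/s³ match the derived units, so the claim is correct.

Answer: Yes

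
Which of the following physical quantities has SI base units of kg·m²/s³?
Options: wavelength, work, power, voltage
Checking the SI base units of each option:
  wavelength (λ = v/f): m  ✗
  work (W = Fd): kg·m²/s²  ✗
  power (P = W/t): kg·m²/s³  ✓ matches
  voltage (V = IR): kg·m²/(s³·A)  ✗

Only power has units kg·m²/s³.

Answer: power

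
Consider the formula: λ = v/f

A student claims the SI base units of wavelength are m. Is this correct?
Units of each symbol in λ = v/f:
  v (wave speed): m/s
  f (frequency): 1/s  → in the denominator, contributes s

Multiplying the contributions: [m/s] · [s]
Adding exponents of each base unit: m: 1
SI base units of wavelength: m

The claimed units m match the derived units, so the claim is correct.

Answer: Yes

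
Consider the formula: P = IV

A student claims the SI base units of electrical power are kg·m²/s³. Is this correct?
Units of each symbol in P = IV:
  I (current): A
  V (voltage, in volts): kg·m²/(s³·A)

Multiplying the contributions: [A] · [kg·m²/(s³·A)]
Adding exponents of each base unit: kg: 1, m: 2, s: -3
SI base units of electrical power: kg·m²/s³

The claimed units kg·m²/s³ match the derived units, so the claim is correct.

Answer: Yes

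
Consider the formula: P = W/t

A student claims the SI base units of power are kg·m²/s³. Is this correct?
Units of each symbol in P = W/t:
  W (work): kg·m²/s²
  t (time): s  → in the denominator, contributes 1/s

Multiplying the contributions: [kg·m²/s²] · [1/s]
Adding exponents of each base unit: kg: 1, m: 2, s: -3
SI base units of power: kg·m²/s³

The claimed units kg·m²/s³ match the derived units, so the claim is correct.

Answer: Yes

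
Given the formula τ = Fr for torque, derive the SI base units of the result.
Units of each symbol in τ = Fr:
  F (force): kg·m/s²
  r (lever arm): m

Multiplying the contributions: [kg·m/s²] · [m]
Adding exponents of each base unit: kg: 1, m: 2, s: -2
SI base units of torque: kg·m²/s²

Answer: kg·m²/s²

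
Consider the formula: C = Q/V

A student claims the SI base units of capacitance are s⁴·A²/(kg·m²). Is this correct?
Units of each symbol in C = Q/V:
  Q (charge, in coulombs): s·A
  V (voltage, in volts): kg·m²/(s³·A)  → in the denominator, contributes s³·A/(kg·m²)

Multiplying the contributions: [s·A] · [s³·A/(kg·m²)]
Adding exponents of each base unit: kg: -1, m: -2, s: 4, A: 2
SI base units of capacitance: s⁴·A²/(kg·m²)

The claimed units s⁴·A²/(kg·m²) match the derived units, so the claim is correct.

Answer: Yes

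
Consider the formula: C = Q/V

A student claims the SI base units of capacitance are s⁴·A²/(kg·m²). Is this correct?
Units of each symbol in C = Q/V:
  Q (charge, in coulombs): s·A
  V (voltage, in volts): kg·m²/(s³·A)  → in the denominator, contributes s³·A/(kg·m²)

Multiplying the contributions: [s·A] · [s³·A/(kg·m²)]
Adding exponents of each base unit: kg: -1, m: -2, s: 4, A: 2
SI base units of capacitance: s⁴·A²/(kg·m²)

The claimed units s⁴·A²/(kg·m²) match the derived units, so the claim is correct.

Answer: Yes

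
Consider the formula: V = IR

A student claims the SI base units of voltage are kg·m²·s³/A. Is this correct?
Units of each symbol in V = IR:
  I (current): A
  R (resistance, in ohms): kg·m²/(s³·A²)

Multiplying the contributions: [A] · [kg·m²/(s³·A²)]
Adding exponents of each base unit: kg: 1, m: 2, s: -3, A: -1
SI base units of voltage: kg·m²/(s³·A)

The claimed units kg·m²·s³/A (exponents kg: 1, m: 2, s: 3, A: -1) do not match the derived units kg·m²/(s³·A) (exponents kg: 1, m: 2, s: -3, A: -1), so the claim is incorrect.

Answer: No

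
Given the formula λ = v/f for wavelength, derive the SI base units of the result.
Units of each symbol in λ = v/f:
  v (wave speed): m/s
  f (frequency): 1/s  → in the denominator, contributes s

Multiplying the contributions: [m/s] · [s]
Adding exponents of each base unit: m: 1
SI base units of wavelength: m

Answer: m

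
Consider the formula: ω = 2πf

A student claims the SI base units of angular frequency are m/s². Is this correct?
Units of each symbol in ω = 2πf:
  f (frequency): 1/s
  The factor 2π is dimensionless.

Multiplying the contributions: [1/s]
Adding exponents of each base unit: s: -1
SI base units of angular frequency: 1/s

The claimed units m/s² (exponents m: 1, s: -2) do not match the derived units 1/s (exponents s: -1), so the claim is incorrect.

Answer: No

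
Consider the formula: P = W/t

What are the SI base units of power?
Units of each symbol in P = W/t:
  W (work): kg·m²/s²
  t (time): s  → in the denominator, contributes 1/s

Multiplying the contributions: [kg·m²/s²] · [1/s]
Adding exponents of each base unit: kg: 1, m: 2, s: -3
SI base units of power: kg·m²/s³

Answer: kg·m²/s³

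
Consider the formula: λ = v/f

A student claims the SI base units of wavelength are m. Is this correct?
Units of each symbol in λ = v/f:
  v (wave speed): m/s
  f (frequency): 1/s  → in the denominator, contributes s

Multiplying the contributions: [m/s] · [s]
Adding exponents of each base unit: m: 1
SI base units of wavelength: m

The claimed units m match the derived units, so the claim is correct.

Answer: Yes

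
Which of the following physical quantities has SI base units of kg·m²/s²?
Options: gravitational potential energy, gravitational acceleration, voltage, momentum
Checking the SI base units of each option:
  gravitational potential energy (U = -GMm/r): kg·m²/s²  ✓ matches
  gravitational acceleration (g = GM/r²): m/s²  ✗
  voltage (V = IR): kg·m²/(s³·A)  ✗
  momentum (p = mv): kg·m/s  ✗

Only gravitational potential energy has units kg·m²/s².

Answer: gravitational potential energy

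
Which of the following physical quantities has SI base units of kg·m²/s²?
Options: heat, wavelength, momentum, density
Checking the SI base units of each option:
  heat (Q = mcΔT): kg·m²/s²  ✓ matches
  wavelength (λ = v/f): m  ✗
  momentum (p = mv): kg·m/s  ✗
  density (ρ = m/V): kg/m³  ✗

Only heat has units kg·m²/s².

Answer: heat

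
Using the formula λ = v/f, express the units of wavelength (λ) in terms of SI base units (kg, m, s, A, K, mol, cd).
Units of each symbol in λ = v/f:
  v (wave speed): m/s
  f (frequency): 1/s  → in the denominator, contributes s

Multiplying the contributions: [m/s] · [s]
Adding exponents of each base unit: m: 1
SI base units of wavelength: m

Answer: m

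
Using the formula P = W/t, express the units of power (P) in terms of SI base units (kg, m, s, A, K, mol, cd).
Units of each symbol in P = W/t:
  W (work): kg·m²/s²
  t (time): s  → in the denominator, contributes 1/s

Multiplying the contributions: [kg·m²/s²] · [1/s]
Adding exponents of each base unit: kg: 1, m: 2, s: -3
SI base units of power: kg·m²/s³

Answer: kg·m²/s³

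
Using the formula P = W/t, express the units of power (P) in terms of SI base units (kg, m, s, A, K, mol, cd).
Units of each symbol in P = W/t:
  W (work): kg·m²/s²
  t (time): s  → in the denominator, contributes 1/s

Multiplying the contributions: [kg·m²/s²] · [1/s]
Adding exponents of each base unit: kg: 1, m: 2, s: -3
SI base units of power: kg·m²/s³

Answer: kg·m²/s³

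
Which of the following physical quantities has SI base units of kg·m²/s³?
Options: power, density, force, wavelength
Checking the SI base units of each option:
  power (P = W/t): kg·m²/s³  ✓ matches
  density (ρ = m/V): kg/m³  ✗
  force (F = ma): kg·m/s²  ✗
  wavelength (λ = v/f): m  ✗

Only power has units kg·m²/s³.

Answer: power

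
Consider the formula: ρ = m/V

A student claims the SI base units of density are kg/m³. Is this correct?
Units of each symbol in ρ = m/V:
  m (mass): kg
  V (volume): m³  → in the denominator, contributes 1/m³

Multiplying the contributions: [kg] · [1/m³]
Adding exponents of each base unit: kg: 1, m: -3
SI base units of density: kg/m³

The claimed units kg/m³ match the derived units, so the claim is correct.

Answer: Yes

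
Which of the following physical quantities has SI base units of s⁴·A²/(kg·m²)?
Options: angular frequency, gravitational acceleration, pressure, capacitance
Checking the SI base units of each option:
  angular frequency (ω = 2πf): 1/s  ✗
  gravitational acceleration (g = GM/r²): m/s²  ✗
  pressure (P = F/A): kg/(m·s²)  ✗
  capacitance (C = Q/V): s⁴·A²/(kg·m²)  ✓ matches

Only capacitance has units s⁴·A²/(kg·m²).

Answer: capacitance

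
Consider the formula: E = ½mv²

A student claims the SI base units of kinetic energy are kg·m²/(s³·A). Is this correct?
Units of each symbol in E = ½mv²:
  m (mass): kg
  v (speed): m/s  → to the power 2, contributes m²/s²
  The factor ½ is dimensionless.

Multiplying the contributions: [kg] · [m²/s²]
Adding exponents of each base unit: kg: 1, m: 2, s: -2
SI base units of kinetic energy: kg·m²/s²

The claimed units kg·m²/(s³·A) (exponents kg: 1, m: 2, s: -3, A: -1) do not match the derived units kg·m²/s² (exponents kg: 1, m: 2, s: -2), so the claim is incorrect.

Answer: No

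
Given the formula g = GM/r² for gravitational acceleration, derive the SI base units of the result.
Units of each symbol in g = GM/r²:
  G (gravitational constant): m³/(kg·s²)
  M (mass): kg
  r (distance): m  → to the power 2 in the denominator, contributes 1/m²

Multiplying the contributions: [m³/(kg·s²)] · [kg] · [1/m²]
Adding exponents of each base unit: m: 1, s: -2
SI base units of gravitational acceleration: m/s²

Answer: m/s²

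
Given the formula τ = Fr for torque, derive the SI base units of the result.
Units of each symbol in τ = Fr:
  F (force): kg·m/s²
  r (lever arm): m

Multiplying the contributions: [kg·m/s²] · [m]
Adding exponents of each base unit: kg: 1, m: 2, s: -2
SI base units of torque: kg·m²/s²

Answer: kg·m²/s²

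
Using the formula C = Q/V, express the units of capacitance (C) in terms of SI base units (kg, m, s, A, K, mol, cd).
Units of each symbol in C = Q/V:
  Q (charge, in coulombs): s·A
  V (voltage, in volts): kg·m²/(s³·A)  → in the denominator, contributes s³·A/(kg·m²)

Multiplying the contributions: [s·A] · [s³·A/(kg·m²)]
Adding exponents of each base unit: kg: -1, m: -2, s: 4, A: 2
SI base units of capacitance: s⁴·A²/(kg·m²)

Answer: s⁴·A²/(kg·m²)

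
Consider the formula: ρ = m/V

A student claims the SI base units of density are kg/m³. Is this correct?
Units of each symbol in ρ = m/V:
  m (mass): kg
  V (volume): m³  → in the denominator, contributes 1/m³

Multiplying the contributions: [kg] · [1/m³]
Adding exponents of each base unit: kg: 1, m: -3
SI base units of density: kg/m³

The claimed units kg/m³ match the derived units, so the claim is correct.

Answer: Yes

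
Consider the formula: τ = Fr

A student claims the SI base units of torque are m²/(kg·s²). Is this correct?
Units of each symbol in τ = Fr:
  F (force): kg·m/s²
  r (lever arm): m

Multiplying the contributions: [kg·m/s²] · [m]
Adding exponents of each base unit: kg: 1, m: 2, s: -2
SI base units of torque: kg·m²/s²

The claimed units m²/(kg·s²) (exponents kg: -1, m: 2, s: -2) do not match the derived units kg·m²/s² (exponents kg: 1, m: 2, s: -2), so the claim is incorrect.

Answer: No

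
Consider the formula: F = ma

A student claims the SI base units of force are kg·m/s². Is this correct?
Units of each symbol in F = ma:
  m (mass): kg
  a (acceleration): m/s²

Multiplying the contributions: [kg] · [m/s²]
Adding exponents of each base unit: kg: 1, m: 1, s: -2
SI base units of force: kg·m/s²

The claimed units kg·m/s² match the derived units, so the claim is correct.

Answer: Yes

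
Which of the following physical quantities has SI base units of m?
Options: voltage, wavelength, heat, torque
Checking the SI base units of each option:
  voltage (V = IR): kg·m²/(s³·A)  ✗
  wavelength (λ = v/f): m  ✓ matches
  heat (Q = mcΔT): kg·m²/s²  ✗
  torque (τ = Fr): kg·m²/s²  ✗

Only wavelength has units m.

Answer: wavelength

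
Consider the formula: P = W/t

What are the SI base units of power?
Units of each symbol in P = W/t:
  W (work): kg·m²/s²
  t (time): s  → in the denominator, contributes 1/s

Multiplying the contributions: [kg·m²/s²] · [1/s]
Adding exponents of each base unit: kg: 1, m: 2, s: -3
SI base units of power: kg·m²/s³

Answer: kg·m²/s³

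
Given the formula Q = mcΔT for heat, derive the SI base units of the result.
Units of each symbol in Q = mcΔT:
  m (mass): kg
  c (specific heat capacity, in J/(kg·K)): m²/(s²·K)
  ΔT (temperature change): K

Multiplying the contributions: [kg] · [m²/(s²·K)] · [K]
Adding exponents of each base unit: kg: 1, m: 2, s: -2
SI base units of heat: kg·m²/s²

Answer: kg·m²/s²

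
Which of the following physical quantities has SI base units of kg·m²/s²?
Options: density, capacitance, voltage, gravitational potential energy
Checking the SI base units of each option:
  density (ρ = m/V): kg/m³  ✗
  capacitance (C = Q/V): s⁴·A²/(kg·m²)  ✗
  voltage (V = IR): kg·m²/(s³·A)  ✗
  gravitational potential energy (U = -GMm/r): kg·m²/s²  ✓ matches

Only gravitational potential energy has units kg·m²/s².

Answer: gravitational potential energy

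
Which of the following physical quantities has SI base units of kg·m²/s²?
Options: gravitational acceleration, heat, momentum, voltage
Checking the SI base units of each option:
  gravitational acceleration (g = GM/r²): m/s²  ✗
  heat (Q = mcΔT): kg·m²/s²  ✓ matches
  momentum (p = mv): kg·m/s  ✗
  voltage (V = IR): kg·m²/(s³·A)  ✗

Only heat has units kg·m²/s².

Answer: heat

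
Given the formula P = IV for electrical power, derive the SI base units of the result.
Units of each symbol in P = IV:
  I (current): A
  V (voltage, in volts): kg·m²/(s³·A)

Multiplying the contributions: [A] · [kg·m²/(s³·A)]
Adding exponents of each base unit: kg: 1, m: 2, s: -3
SI base units of electrical power: kg·m²/s³

Answer: kg·m²/s³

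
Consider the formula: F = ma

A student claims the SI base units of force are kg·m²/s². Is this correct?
Units of each symbol in F = ma:
  m (mass): kg
  a (acceleration): m/s²

Multiplying the contributions: [kg] · [m/s²]
Adding exponents of each base unit: kg: 1, m: 1, s: -2
SI base units of force: kg·m/s²

The claimed units kg·m²/s² (exponents kg: 1, m: 2, s: -2) do not match the derived units kg·m/s² (exponents kg: 1, m: 1, s: -2), so the claim is incorrect.

Answer: No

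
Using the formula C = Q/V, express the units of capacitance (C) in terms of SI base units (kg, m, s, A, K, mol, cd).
Units of each symbol in C = Q/V:
  Q (charge, in coulombs): s·A
  V (voltage, in volts): kg·m²/(s³·A)  → in the denominator, contributes s³·A/(kg·m²)

Multiplying the contributions: [s·A] · [s³·A/(kg·m²)]
Adding exponents of each base unit: kg: -1, m: -2, s: 4, A: 2
SI base units of capacitance: s⁴·A²/(kg·m²)

Answer: s⁴·A²/(kg·m²)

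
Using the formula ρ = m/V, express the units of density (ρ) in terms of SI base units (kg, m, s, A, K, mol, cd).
Units of each symbol in ρ = m/V:
  m (mass): kg
  V (volume): m³  → in the denominator, contributes 1/m³

Multiplying the contributions: [kg] · [1/m³]
Adding exponents of each base unit: kg: 1, m: -3
SI base units of density: kg/m³

Answer: kg/m³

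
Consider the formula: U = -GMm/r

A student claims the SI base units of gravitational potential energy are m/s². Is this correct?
Units of each symbol in U = -GMm/r:
  G (gravitational constant): m³/(kg·s²)
  M (mass): kg
  m (mass): kg
  r (distance): m  → in the denominator, contributes 1/m
  The minus sign does not affect the units.

Multiplying the contributions: [m³/(kg·s²)] · [kg] · [kg] · [1/m]
Adding exponents of each base unit: kg: 1, m: 2, s: -2
SI base units of gravitational potential energy: kg·m²/s²

The claimed units m/s² (exponents m: 1, s: -2) do not match the derived units kg·m²/s² (exponents kg: 1, m: 2, s: -2), so the claim is incorrect.

Answer: No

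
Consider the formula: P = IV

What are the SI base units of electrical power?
Units of each symbol in P = IV:
  I (current): A
  V (voltage, in volts): kg·m²/(s³·A)

Multiplying the contributions: [A] · [kg·m²/(s³·A)]
Adding exponents of each base unit: kg: 1, m: 2, s: -3
SI base units of electrical power: kg·m²/s³

Answer: kg·m²/s³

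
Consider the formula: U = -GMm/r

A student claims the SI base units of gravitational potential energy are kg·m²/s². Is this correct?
Units of each symbol in U = -GMm/r:
  G (gravitational constant): m³/(kg·s²)
  M (mass): kg
  m (mass): kg
  r (distance): m  → in the denominator, contributes 1/m
  The minus sign does not affect the units.

Multiplying the contributions: [m³/(kg·s²)] · [kg] · [kg] · [1/m]
Adding exponents of each base unit: kg: 1, m: 2, s: -2
SI base units of gravitational potential energy: kg·m²/s²

The claimed units kg·m²/s² match the derived units, so the claim is correct.

Answer: Yes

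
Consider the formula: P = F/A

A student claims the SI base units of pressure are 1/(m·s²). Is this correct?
Units of each symbol in P = F/A:
  F (force): kg·m/s²
  A (area): m²  → in the denominator, contributes 1/m²

Multiplying the contributions: [kg·m/s²] · [1/m²]
Adding exponents of each base unit: kg: 1, m: -1, s: -2
SI base units of pressure: kg/(m·s²)

The claimed units 1/(m·s²) (exponents m: -1, s: -2) do not match the derived units kg/(m·s²) (exponents kg: 1, m: -1, s: -2), so the claim is incorrect.

Answer: No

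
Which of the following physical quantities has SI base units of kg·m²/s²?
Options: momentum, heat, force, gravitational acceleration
Checking the SI base units of each option:
  momentum (p = mv): kg·m/s  ✗
  heat (Q = mcΔT): kg·m²/s²  ✓ matches
  force (F = ma): kg·m/s²  ✗
  gravitational acceleration (g = GM/r²): m/s²  ✗

Only heat has units kg·m²/s².

Answer: heat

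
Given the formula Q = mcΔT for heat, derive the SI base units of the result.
Units of each symbol in Q = mcΔT:
  m (mass): kg
  c (specific heat capacity, in J/(kg·K)): m²/(s²·K)
  ΔT (temperature change): K

Multiplying the contributions: [kg] · [m²/(s²·K)] · [K]
Adding exponents of each base unit: kg: 1, m: 2, s: -2
SI base units of heat: kg·m²/s²

Answer: kg·m²/s²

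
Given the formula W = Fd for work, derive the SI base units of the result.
Units of each symbol in W = Fd:
  F (force): kg·m/s²
  d (displacement): m

Multiplying the contributions: [kg·m/s²] · [m]
Adding exponents of each base unit: kg: 1, m: 2, s: -2
SI base units of work: kg·m²/s²

Answer: kg·m²/s²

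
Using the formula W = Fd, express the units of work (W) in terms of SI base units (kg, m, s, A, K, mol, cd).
Units of each symbol in W = Fd:
  F (force): kg·m/s²
  d (displacement): m

Multiplying the contributions: [kg·m/s²] · [m]
Adding exponents of each base unit: kg: 1, m: 2, s: -2
SI base units of work: kg·m²/s²

Answer: kg·m²/s²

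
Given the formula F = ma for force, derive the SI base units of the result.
Units of each symbol in F = ma:
  m (mass): kg
  a (acceleration): m/s²

Multiplying the contributions: [kg] · [m/s²]
Adding exponents of each base unit: kg: 1, m: 1, s: -2
SI base units of force: kg·m/s²

Answer: kg·m/s²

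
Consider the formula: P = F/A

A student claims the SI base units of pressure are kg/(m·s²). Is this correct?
Units of each symbol in P = F/A:
  F (force): kg·m/s²
  A (area): m²  → in the denominator, contributes 1/m²

Multiplying the contributions: [kg·m/s²] · [1/m²]
Adding exponents of each base unit: kg: 1, m: -1, s: -2
SI base units of pressure: kg/(m·s²)

The claimed units kg/(m·s²) match the derived units, so the claim is correct.

Answer: Yes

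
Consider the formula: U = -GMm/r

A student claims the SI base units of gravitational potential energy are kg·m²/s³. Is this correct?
Units of each symbol in U = -GMm/r:
  G (gravitational constant): m³/(kg·s²)
  M (mass): kg
  m (mass): kg
  r (distance): m  → in the denominator, contributes 1/m
  The minus sign does not affect the units.

Multiplying the contributions: [m³/(kg·s²)] · [kg] · [kg] · [1/m]
Adding exponents of each base unit: kg: 1, m: 2, s: -2
SI base units of gravitational potential energy: kg·m²/s²

The claimed units kg·m²/s³ (exponents kg: 1, m: 2, s: -3) do not match the derived units kg·m²/s² (exponents kg: 1, m: 2, s: -2), so the claim is incorrect.

Answer: No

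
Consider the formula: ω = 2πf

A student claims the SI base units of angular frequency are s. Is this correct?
Units of each symbol in ω = 2πf:
  f (frequency): 1/s
  The factor 2π is dimensionless.

Multiplying the contributions: [1/s]
Adding exponents of each base unit: s: -1
SI base units of angular frequency: 1/s

The claimed units s (exponents s: 1) do not match the derived units 1/s (exponents s: -1), so the claim is incorrect.

Answer: No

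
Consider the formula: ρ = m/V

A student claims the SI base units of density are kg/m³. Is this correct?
Units of each symbol in ρ = m/V:
  m (mass): kg
  V (volume): m³  → in the denominator, contributes 1/m³

Multiplying the contributions: [kg] · [1/m³]
Adding exponents of each base unit: kg: 1, m: -3
SI base units of density: kg/m³

The claimed units kg/m³ match the derived units, so the claim is correct.

Answer: Yes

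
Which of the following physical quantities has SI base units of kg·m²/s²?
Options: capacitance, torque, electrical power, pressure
Checking the SI base units of each option:
  capacitance (C = Q/V): s⁴·A²/(kg·m²)  ✗
  torque (τ = Fr): kg·m²/s²  ✓ matches
  electrical power (P = IV): kg·m²/s³  ✗
  pressure (P = F/A): kg/(m·s²)  ✗

Only torque has units kg·m²/s².

Answer: torque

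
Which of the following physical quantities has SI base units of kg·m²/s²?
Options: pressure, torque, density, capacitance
Checking the SI base units of each option:
  pressure (P = F/A): kg/(m·s²)  ✗
  torque (τ = Fr): kg·m²/s²  ✓ matches
  density (ρ = m/V): kg/m³  ✗
  capacitance (C = Q/V): s⁴·A²/(kg·m²)  ✗

Only torque has units kg·m²/s².

Answer: torque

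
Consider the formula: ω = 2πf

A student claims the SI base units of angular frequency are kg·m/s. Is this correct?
Units of each symbol in ω = 2πf:
  f (frequency): 1/s
  The factor 2π is dimensionless.

Multiplying the contributions: [1/s]
Adding exponents of each base unit: s: -1
SI base units of angular frequency: 1/s

The claimed units kg·m/s (exponents kg: 1, m: 1, s: -1) do not match the derived units 1/s (exponents s: -1), so the claim is incorrect.

Answer: No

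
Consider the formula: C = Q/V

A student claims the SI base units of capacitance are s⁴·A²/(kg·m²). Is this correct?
Units of each symbol in C = Q/V:
  Q (charge, in coulombs): s·A
  V (voltage, in volts): kg·m²/(s³·A)  → in the denominator, contributes s³·A/(kg·m²)

Multiplying the contributions: [s·A] · [s³·A/(kg·m²)]
Adding exponents of each base unit: kg: -1, m: -2, s: 4, A: 2
SI base units of capacitance: s⁴·A²/(kg·m²)

The claimed units s⁴·A²/(kg·m²) match the derived units, so the claim is correct.

Answer: Yes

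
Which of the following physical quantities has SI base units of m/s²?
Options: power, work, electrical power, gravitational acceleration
Checking the SI base units of each option:
  power (P = W/t): kg·m²/s³  ✗
  work (W = Fd): kg·m²/s²  ✗
  electrical power (P = IV): kg·m²/s³  ✗
  gravitational acceleration (g = GM/r²): m/s²  ✓ matches

Only gravitational acceleration has units m/s².

Answer: gravitational acceleration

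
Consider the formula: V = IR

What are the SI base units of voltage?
Units of each symbol in V = IR:
  I (current): A
  R (resistance, in ohms): kg·m²/(s³·A²)

Multiplying the contributions: [A] · [kg·m²/(s³·A²)]
Adding exponents of each base unit: kg: 1, m: 2, s: -3, A: -1
SI base units of voltage: kg·m²/(s³·A)

Answer: kg·m²/(s³·A)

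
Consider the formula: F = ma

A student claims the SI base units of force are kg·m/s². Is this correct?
Units of each symbol in F = ma:
  m (mass): kg
  a (acceleration): m/s²

Multiplying the contributions: [kg] · [m/s²]
Adding exponents of each base unit: kg: 1, m: 1, s: -2
SI base units of force: kg·m/s²

The claimed units kg·m/s² match the derived units, so the claim is correct.

Answer: Yes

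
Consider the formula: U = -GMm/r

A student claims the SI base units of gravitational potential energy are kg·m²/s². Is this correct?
Units of each symbol in U = -GMm/r:
  G (gravitational constant): m³/(kg·s²)
  M (mass): kg
  m (mass): kg
  r (distance): m  → in the denominator, contributes 1/m
  The minus sign does not affect the units.

Multiplying the contributions: [m³/(kg·s²)] · [kg] · [kg] · [1/m]
Adding exponents of each base unit: kg: 1, m: 2, s: -2
SI base units of gravitational potential energy: kg·m²/s²

The claimed units kg·m²/s² match the derived units, so the claim is correct.

Answer: Yes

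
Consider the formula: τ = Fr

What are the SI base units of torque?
Units of each symbol in τ = Fr:
  F (force): kg·m/s²
  r (lever arm): m

Multiplying the contributions: [kg·m/s²] · [m]
Adding exponents of each base unit: kg: 1, m: 2, s: -2
SI base units of torque: kg·m²/s²

Answer: kg·m²/s²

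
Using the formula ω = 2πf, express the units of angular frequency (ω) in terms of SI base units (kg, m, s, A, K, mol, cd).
Units of each symbol in ω = 2πf:
  f (frequency): 1/s
  The factor 2π is dimensionless.

Multiplying the contributions: [1/s]
Adding exponents of each base unit: s: -1
SI base units of angular frequency: 1/s

Answer: 1/s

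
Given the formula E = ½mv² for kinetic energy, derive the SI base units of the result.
Units of each symbol in E = ½mv²:
  m (mass): kg
  v (speed): m/s  → to the power 2, contributes m²/s²
  The factor ½ is dimensionless.

Multiplying the contributions: [kg] · [m²/s²]
Adding exponents of each base unit: kg: 1, m: 2, s: -2
SI base units of kinetic energy: kg·m²/s²

Answer: kg·m²/s²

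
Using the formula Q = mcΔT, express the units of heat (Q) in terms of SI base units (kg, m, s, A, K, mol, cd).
Units of each symbol in Q = mcΔT:
  m (mass): kg
  c (specific heat capacity, in J/(kg·K)): m²/(s²·K)
  ΔT (temperature change): K

Multiplying the contributions: [kg] · [m²/(s²·K)] · [K]
Adding exponents of each base unit: kg: 1, m: 2, s: -2
SI base units of heat: kg·m²/s²

Answer: kg·m²/s²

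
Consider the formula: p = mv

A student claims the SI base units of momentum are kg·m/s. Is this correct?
Units of each symbol in p = mv:
  m (mass): kg
  v (velocity): m/s

Multiplying the contributions: [kg] · [m/s]
Adding exponents of each base unit: kg: 1, m: 1, s: -1
SI base units of momentum: kg·m/s

The claimed units kg·m/s match the derived units, so the claim is correct.

Answer: Yes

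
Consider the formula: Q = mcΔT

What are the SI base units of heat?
Units of each symbol in Q = mcΔT:
  m (mass): kg
  c (specific heat capacity, in J/(kg·K)): m²/(s²·K)
  ΔT (temperature change): K

Multiplying the contributions: [kg] · [m²/(s²·K)] · [K]
Adding exponents of each base unit: kg: 1, m: 2, s: -2
SI base units of heat: kg·m²/s²

Answer: kg·m²/s²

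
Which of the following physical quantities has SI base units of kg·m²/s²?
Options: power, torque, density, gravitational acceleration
Checking the SI base units of each option:
  power (P = W/t): kg·m²/s³  ✗
  torque (τ = Fr): kg·m²/s²  ✓ matches
  density (ρ = m/V): kg/m³  ✗
  gravitational acceleration (g = GM/r²): m/s²  ✗

Only torque has units kg·m²/s².

Answer: torque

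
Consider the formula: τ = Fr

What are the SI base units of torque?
Units of each symbol in τ = Fr:
  F (force): kg·m/s²
  r (lever arm): m

Multiplying the contributions: [kg·m/s²] · [m]
Adding exponents of each base unit: kg: 1, m: 2, s: -2
SI base units of torque: kg·m²/s²

Answer: kg·m²/s²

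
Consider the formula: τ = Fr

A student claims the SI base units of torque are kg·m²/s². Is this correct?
Units of each symbol in τ = Fr:
  F (force): kg·m/s²
  r (lever arm): m

Multiplying the contributions: [kg·m/s²] · [m]
Adding exponents of each base unit: kg: 1, m: 2, s: -2
SI base units of torque: kg·m²/s²

The claimed units kg·m²/s² match the derived units, so the claim is correct.

Answer: Yes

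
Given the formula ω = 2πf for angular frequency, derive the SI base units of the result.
Units of each symbol in ω = 2πf:
  f (frequency): 1/s
  The factor 2π is dimensionless.

Multiplying the contributions: [1/s]
Adding exponents of each base unit: s: -1
SI base units of angular frequency: 1/s

Answer: 1/s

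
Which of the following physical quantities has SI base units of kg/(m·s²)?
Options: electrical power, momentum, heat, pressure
Checking the SI base units of each option:
  electrical power (P = IV): kg·m²/s³  ✗
  momentum (p = mv): kg·m/s  ✗
  heat (Q = mcΔT): kg·m²/s²  ✗
  pressure (P = F/A): kg/(m·s²)  ✓ matches

Only pressure has units kg/(m·s²).

Answer: pressure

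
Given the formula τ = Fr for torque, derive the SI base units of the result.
Units of each symbol in τ = Fr:
  F (force): kg·m/s²
  r (lever arm): m

Multiplying the contributions: [kg·m/s²] · [m]
Adding exponents of each base unit: kg: 1, m: 2, s: -2
SI base units of torque: kg·m²/s²

Answer: kg·m²/s²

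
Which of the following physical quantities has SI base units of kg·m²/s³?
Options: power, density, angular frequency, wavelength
Checking the SI base units of each option:
  power (P = W/t): kg·m²/s³  ✓ matches
  density (ρ = m/V): kg/m³  ✗
  angular frequency (ω = 2πf): 1/s  ✗
  wavelength (λ = v/f): m  ✗

Only power has units kg·m²/s³.

Answer: power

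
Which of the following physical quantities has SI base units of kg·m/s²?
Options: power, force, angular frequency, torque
Checking the SI base units of each option:
  power (P = W/t): kg·m²/s³  ✗
  force (F = ma): kg·m/s²  ✓ matches
  angular frequency (ω = 2πf): 1/s  ✗
  torque (τ = Fr): kg·m²/s²  ✗

Only force has units kg·m/s².

Answer: force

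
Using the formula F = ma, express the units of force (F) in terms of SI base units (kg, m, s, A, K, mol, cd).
Units of each symbol in F = ma:
  m (mass): kg
  a (acceleration): m/s²

Multiplying the contributions: [kg] · [m/s²]
Adding exponents of each base unit: kg: 1, m: 1, s: -2
SI base units of force: kg·m/s²

Answer: kg·m/s²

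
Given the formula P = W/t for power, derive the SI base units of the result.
Units of each symbol in P = W/t:
  W (work): kg·m²/s²
  t (time): s  → in the denominator, contributes 1/s

Multiplying the contributions: [kg·m²/s²] · [1/s]
Adding exponents of each base unit: kg: 1, m: 2, s: -3
SI base units of power: kg·m²/s³

Answer: kg·m²/s³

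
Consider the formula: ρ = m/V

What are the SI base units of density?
Units of each symbol in ρ = m/V:
  m (mass): kg
  V (volume): m³  → in the denominator, contributes 1/m³

Multiplying the contributions: [kg] · [1/m³]
Adding exponents of each base unit: kg: 1, m: -3
SI base units of density: kg/m³

Answer: kg/m³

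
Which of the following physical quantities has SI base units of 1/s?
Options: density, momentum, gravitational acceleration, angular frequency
Checking the SI base units of each option:
  density (ρ = m/V): kg/m³  ✗
  momentum (p = mv): kg·m/s  ✗
  gravitational acceleration (g = GM/r²): m/s²  ✗
  angular frequency (ω = 2πf): 1/s  ✓ matches

Only angular frequency has units 1/s.

Answer: angular frequency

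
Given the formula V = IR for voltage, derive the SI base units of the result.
Units of each symbol in V = IR:
  I (current): A
  R (resistance, in ohms): kg·m²/(s³·A²)

Multiplying the contributions: [A] · [kg·m²/(s³·A²)]
Adding exponents of each base unit: kg: 1, m: 2, s: -3, A: -1
SI base units of voltage: kg·m²/(s³·A)

Answer: kg·m²/(s³·A)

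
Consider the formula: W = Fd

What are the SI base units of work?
Units of each symbol in W = Fd:
  F (force): kg·m/s²
  d (displacement): m

Multiplying the contributions: [kg·m/s²] · [m]
Adding exponents of each base unit: kg: 1, m: 2, s: -2
SI base units of work: kg·m²/s²

Answer: kg·m²/s²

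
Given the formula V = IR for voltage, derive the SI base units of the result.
Units of each symbol in V = IR:
  I (current): A
  R (resistance, in ohms): kg·m²/(s³·A²)

Multiplying the contributions: [A] · [kg·m²/(s³·A²)]
Adding exponents of each base unit: kg: 1, m: 2, s: -3, A: -1
SI base units of voltage: kg·m²/(s³·A)

Answer: kg·m²/(s³·A)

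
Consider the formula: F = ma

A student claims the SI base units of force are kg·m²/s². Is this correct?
Units of each symbol in F = ma:
  m (mass): kg
  a (acceleration): m/s²

Multiplying the contributions: [kg] · [m/s²]
Adding exponents of each base unit: kg: 1, m: 1, s: -2
SI base units of force: kg·m/s²

The claimed units kg·m²/s² (exponents kg: 1, m: 2, s: -2) do not match the derived units kg·m/s² (exponents kg: 1, m: 1, s: -2), so the claim is incorrect.

Answer: No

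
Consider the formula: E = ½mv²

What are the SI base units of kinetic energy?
Units of each symbol in E = ½mv²:
  m (mass): kg
  v (speed): m/s  → to the power 2, contributes m²/s²
  The factor ½ is dimensionless.

Multiplying the contributions: [kg] · [m²/s²]
Adding exponents of each base unit: kg: 1, m: 2, s: -2
SI base units of kinetic energy: kg·m²/s²

Answer: kg·m²/s²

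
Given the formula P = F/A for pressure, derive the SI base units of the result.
Units of each symbol in P = F/A:
  F (force): kg·m/s²
  A (area): m²  → in the denominator, contributes 1/m²

Multiplying the contributions: [kg·m/s²] · [1/m²]
Adding exponents of each base unit: kg: 1, m: -1, s: -2
SI base units of pressure: kg/(m·s²)

Answer: kg/(m·s²)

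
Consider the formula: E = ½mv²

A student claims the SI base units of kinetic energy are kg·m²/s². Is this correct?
Units of each symbol in E = ½mv²:
  m (mass): kg
  v (speed): m/s  → to the power 2, contributes m²/s²
  The factor ½ is dimensionless.

Multiplying the contributions: [kg] · [m²/s²]
Adding exponents of each base unit: kg: 1, m: 2, s: -2
SI base units of kinetic energy: kg·m²/s²

The claimed units kg·m²/s² match the derived units, so the claim is correct.

Answer: Yes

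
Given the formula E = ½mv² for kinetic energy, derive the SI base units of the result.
Units of each symbol in E = ½mv²:
  m (mass): kg
  v (speed): m/s  → to the power 2, contributes m²/s²
  The factor ½ is dimensionless.

Multiplying the contributions: [kg] · [m²/s²]
Adding exponents of each base unit: kg: 1, m: 2, s: -2
SI base units of kinetic energy: kg·m²/s²

Answer: kg·m²/s²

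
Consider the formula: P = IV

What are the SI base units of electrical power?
Units of each symbol in P = IV:
  I (current): A
  V (voltage, in volts): kg·m²/(s³·A)

Multiplying the contributions: [A] · [kg·m²/(s³·A)]
Adding exponents of each base unit: kg: 1, m: 2, s: -3
SI base units of electrical power: kg·m²/s³

Answer: kg·m²/s³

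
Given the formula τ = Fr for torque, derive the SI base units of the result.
Units of each symbol in τ = Fr:
  F (force): kg·m/s²
  r (lever arm): m

Multiplying the contributions: [kg·m/s²] · [m]
Adding exponents of each base unit: kg: 1, m: 2, s: -2
SI base units of torque: kg·m²/s²

Answer: kg·m²/s²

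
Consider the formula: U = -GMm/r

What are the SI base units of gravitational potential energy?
Units of each symbol in U = -GMm/r:
  G (gravitational constant): m³/(kg·s²)
  M (mass): kg
  m (mass): kg
  r (distance): m  → in the denominator, contributes 1/m
  The minus sign does not affect the units.

Multiplying the contributions: [m³/(kg·s²)] · [kg] · [kg] · [1/m]
Adding exponents of each base unit: kg: 1, m: 2, s: -2
SI base units of gravitational potential energy: kg·m²/s²

Answer: kg·m²/s²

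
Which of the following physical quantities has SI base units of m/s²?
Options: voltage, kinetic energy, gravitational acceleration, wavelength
Checking the SI base units of each option:
  voltage (V = IR): kg·m²/(s³·A)  ✗
  kinetic energy (E = ½mv²): kg·m²/s²  ✗
  gravitational acceleration (g = GM/r²): m/s²  ✓ matches
  wavelength (λ = v/f): m  ✗

Only gravitational acceleration has units m/s².

Answer: gravitational acceleration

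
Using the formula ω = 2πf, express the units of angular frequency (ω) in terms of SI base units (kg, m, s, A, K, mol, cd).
Units of each symbol in ω = 2πf:
  f (frequency): 1/s
  The factor 2π is dimensionless.

Multiplying the contributions: [1/s]
Adding exponents of each base unit: s: -1
SI base units of angular frequency: 1/s

Answer: 1/s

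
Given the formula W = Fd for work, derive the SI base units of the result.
Units of each symbol in W = Fd:
  F (force): kg·m/s²
  d (displacement): m

Multiplying the contributions: [kg·m/s²] · [m]
Adding exponents of each base unit: kg: 1, m: 2, s: -2
SI base units of work: kg·m²/s²

Answer: kg·m²/s²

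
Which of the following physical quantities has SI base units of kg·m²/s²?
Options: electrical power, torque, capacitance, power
Checking the SI base units of each option:
  electrical power (P = IV): kg·m²/s³  ✗
  torque (τ = Fr): kg·m²/s²  ✓ matches
  capacitance (C = Q/V): s⁴·A²/(kg·m²)  ✗
  power (P = W/t): kg·m²/s³  ✗

Only torque has units kg·m²/s².

Answer: torque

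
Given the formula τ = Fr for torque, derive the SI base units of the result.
Units of each symbol in τ = Fr:
  F (force): kg·m/s²
  r (lever arm): m

Multiplying the contributions: [kg·m/s²] · [m]
Adding exponents of each base unit: kg: 1, m: 2, s: -2
SI base units of torque: kg·m²/s²

Answer: kg·m²/s²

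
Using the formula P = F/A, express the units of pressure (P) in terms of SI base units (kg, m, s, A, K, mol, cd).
Units of each symbol in P = F/A:
  F (force): kg·m/s²
  A (area): m²  → in the denominator, contributes 1/m²

Multiplying the contributions: [kg·m/s²] · [1/m²]
Adding exponents of each base unit: kg: 1, m: -1, s: -2
SI base units of pressure: kg/(m·s²)

Answer: kg/(m·s²)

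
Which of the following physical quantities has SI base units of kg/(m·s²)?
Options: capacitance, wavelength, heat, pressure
Checking the SI base units of each option:
  capacitance (C = Q/V): s⁴·A²/(kg·m²)  ✗
  wavelength (λ = v/f): m  ✗
  heat (Q = mcΔT): kg·m²/s²  ✗
  pressure (P = F/A): kg/(m·s²)  ✓ matches

Only pressure has units kg/(m·s²).

Answer: pressure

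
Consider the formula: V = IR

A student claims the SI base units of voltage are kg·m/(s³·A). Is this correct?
Units of each symbol in V = IR:
  I (current): A
  R (resistance, in ohms): kg·m²/(s³·A²)

Multiplying the contributions: [A] · [kg·m²/(s³·A²)]
Adding exponents of each base unit: kg: 1, m: 2, s: -3, A: -1
SI base units of voltage: kg·m²/(s³·A)

The claimed units kg·m/(s³·A) (exponents kg: 1, m: 1, s: -3, A: -1) do not match the derived units kg·m²/(s³·A) (exponents kg: 1, m: 2, s: -3, A: -1), so the claim is incorrect.

Answer: No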